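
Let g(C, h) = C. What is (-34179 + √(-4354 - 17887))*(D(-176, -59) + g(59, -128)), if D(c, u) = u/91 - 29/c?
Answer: -32032524621/16016 + 937199*I*√22241/16016 ≈ -2.0e+6 + 8726.8*I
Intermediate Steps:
D(c, u) = -29/c + u/91 (D(c, u) = u*(1/91) - 29/c = u/91 - 29/c = -29/c + u/91)
(-34179 + √(-4354 - 17887))*(D(-176, -59) + g(59, -128)) = (-34179 + √(-4354 - 17887))*((-29/(-176) + (1/91)*(-59)) + 59) = (-34179 + √(-22241))*((-29*(-1/176) - 59/91) + 59) = (-34179 + I*√22241)*((29/176 - 59/91) + 59) = (-34179 + I*√22241)*(-7745/16016 + 59) = (-34179 + I*√22241)*(937199/16016) = -32032524621/16016 + 937199*I*√22241/16016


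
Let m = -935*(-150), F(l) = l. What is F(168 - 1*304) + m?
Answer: 140114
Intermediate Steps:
m = 140250
F(168 - 1*304) + m = (168 - 1*304) + 140250 = (168 - 304) + 140250 = -136 + 140250 = 140114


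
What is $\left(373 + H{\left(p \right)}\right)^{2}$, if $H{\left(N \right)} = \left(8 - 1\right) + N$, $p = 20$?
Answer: $160000$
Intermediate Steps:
$H{\left(N \right)} = 7 + N$
$\left(373 + H{\left(p \right)}\right)^{2} = \left(373 + \left(7 + 20\right)\right)^{2} = \left(373 + 27\right)^{2} = 400^{2} = 160000$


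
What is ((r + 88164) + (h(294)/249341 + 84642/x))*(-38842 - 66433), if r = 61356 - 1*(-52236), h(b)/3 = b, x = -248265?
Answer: -87653430631515861380/4126842891 ≈ -2.1240e+10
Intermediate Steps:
h(b) = 3*b
r = 113592 (r = 61356 + 52236 = 113592)
((r + 88164) + (h(294)/249341 + 84642/x))*(-38842 - 66433) = ((113592 + 88164) + ((3*294)/249341 + 84642/(-248265)))*(-38842 - 66433) = (201756 + (882*(1/249341) + 84642*(-1/248265)))*(-105275) = (201756 + (882/249341 - 28214/82755))*(-105275) = (201756 - 6961917064/20634214455)*(-105275) = (4163069609665916/20634214455)*(-105275) = -87653430631515861380/4126842891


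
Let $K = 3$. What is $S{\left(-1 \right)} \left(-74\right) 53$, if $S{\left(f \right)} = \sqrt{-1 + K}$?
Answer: $- 3922 \sqrt{2} \approx -5546.5$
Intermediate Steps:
$S{\left(f \right)} = \sqrt{2}$ ($S{\left(f \right)} = \sqrt{-1 + 3} = \sqrt{2}$)
$S{\left(-1 \right)} \left(-74\right) 53 = \sqrt{2} \left(-74\right) 53 = - 74 \sqrt{2} \cdot 53 = - 3922 \sqrt{2}$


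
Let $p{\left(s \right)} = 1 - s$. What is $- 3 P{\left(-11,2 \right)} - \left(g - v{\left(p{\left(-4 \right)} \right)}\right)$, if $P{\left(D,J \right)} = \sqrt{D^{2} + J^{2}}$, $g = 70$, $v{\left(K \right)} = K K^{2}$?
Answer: $55 - 15 \sqrt{5} \approx 21.459$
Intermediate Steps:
$v{\left(K \right)} = K^{3}$
$- 3 P{\left(-11,2 \right)} - \left(g - v{\left(p{\left(-4 \right)} \right)}\right) = - 3 \sqrt{\left(-11\right)^{2} + 2^{2}} + \left(\left(1 - -4\right)^{3} - 70\right) = - 3 \sqrt{121 + 4} - \left(70 - \left(1 + 4\right)^{3}\right) = - 3 \sqrt{125} - \left(70 - 5^{3}\right) = - 3 \cdot 5 \sqrt{5} + \left(125 - 70\right) = - 15 \sqrt{5} + 55 = 55 - 15 \sqrt{5}$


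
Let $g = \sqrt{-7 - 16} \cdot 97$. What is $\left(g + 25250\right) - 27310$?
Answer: $-2060 + 97 i \sqrt{23} \approx -2060.0 + 465.2 i$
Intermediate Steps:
$g = 97 i \sqrt{23}$ ($g = \sqrt{-23} \cdot 97 = i \sqrt{23} \cdot 97 = 97 i \sqrt{23} \approx 465.2 i$)
$\left(g + 25250\right) - 27310 = \left(97 i \sqrt{23} + 25250\right) - 27310 = \left(25250 + 97 i \sqrt{23}\right) - 27310 = -2060 + 97 i \sqrt{23}$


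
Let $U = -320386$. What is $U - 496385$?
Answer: $-816771$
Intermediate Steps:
$U - 496385 = -320386 - 496385 = -816771$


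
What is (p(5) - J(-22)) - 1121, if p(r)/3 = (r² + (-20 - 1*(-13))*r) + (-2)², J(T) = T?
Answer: -1117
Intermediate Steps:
p(r) = 12 - 21*r + 3*r² (p(r) = 3*((r² + (-20 - 1*(-13))*r) + (-2)²) = 3*((r² + (-20 + 13)*r) + 4) = 3*((r² - 7*r) + 4) = 3*(4 + r² - 7*r) = 12 - 21*r + 3*r²)
(p(5) - J(-22)) - 1121 = ((12 - 21*5 + 3*5²) - 1*(-22)) - 1121 = ((12 - 105 + 3*25) + 22) - 1121 = ((12 - 105 + 75) + 22) - 1121 = (-18 + 22) - 1121 = 4 - 1121 = -1117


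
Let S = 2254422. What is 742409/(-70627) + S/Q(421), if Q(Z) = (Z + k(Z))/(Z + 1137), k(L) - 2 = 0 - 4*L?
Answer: -248070467699201/89060647 ≈ -2.7854e+6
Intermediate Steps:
k(L) = 2 - 4*L (k(L) = 2 + (0 - 4*L) = 2 - 4*L)
Q(Z) = (2 - 3*Z)/(1137 + Z) (Q(Z) = (Z + (2 - 4*Z))/(Z + 1137) = (2 - 3*Z)/(1137 + Z))
742409/(-70627) + S/Q(421) = 742409/(-70627) + 2254422/(((2 - 3*421)/(1137 + 421))) = 742409*(-1/70627) + 2254422/(((2 - 1263)/1558)) = -742409/70627 + 2254422/(((1/1558)*(-1261))) = -742409/70627 + 2254422/(-1261/1558) = -742409/70627 + 2254422*(-1558/1261) = -742409/70627 - 3512389476/1261 = -248070467699201/89060647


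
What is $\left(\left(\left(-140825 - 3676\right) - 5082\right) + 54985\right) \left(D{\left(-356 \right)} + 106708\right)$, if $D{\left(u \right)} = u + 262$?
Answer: $-10085471172$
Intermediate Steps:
$D{\left(u \right)} = 262 + u$
$\left(\left(\left(-140825 - 3676\right) - 5082\right) + 54985\right) \left(D{\left(-356 \right)} + 106708\right) = \left(\left(\left(-140825 - 3676\right) - 5082\right) + 54985\right) \left(\left(262 - 356\right) + 106708\right) = \left(\left(-144501 + \left(-82055 + 76973\right)\right) + 54985\right) \left(-94 + 106708\right) = \left(\left(-144501 - 5082\right) + 54985\right) 106614 = \left(-149583 + 54985\right) 106614 = \left(-94598\right) 106614 = -10085471172$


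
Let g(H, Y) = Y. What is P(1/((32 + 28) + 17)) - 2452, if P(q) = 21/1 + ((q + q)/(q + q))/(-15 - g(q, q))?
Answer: -2810313/1156 ≈ -2431.1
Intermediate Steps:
P(q) = 21 + 1/(-15 - q) (P(q) = 21/1 + ((q + q)/(q + q))/(-15 - q) = 21*1 + ((2*q)/((2*q)))/(-15 - q) = 21 + ((2*q)*(1/(2*q)))/(-15 - q) = 21 + 1/(-15 - q))
P(1/((32 + 28) + 17)) - 2452 = (314 + 21/((32 + 28) + 17))/(15 + 1/((32 + 28) + 17)) - 2452 = (314 + 21/(60 + 17))/(15 + 1/(60 + 17)) - 2452 = (314 + 21/77)/(15 + 1/77) - 2452 = (314 + 21*(1/77))/(15 + 1/77) - 2452 = (314 + 3/11)/(1156/77) - 2452 = (77/1156)*(3457/11) - 2452 = 24199/1156 - 2452 = -2810313/1156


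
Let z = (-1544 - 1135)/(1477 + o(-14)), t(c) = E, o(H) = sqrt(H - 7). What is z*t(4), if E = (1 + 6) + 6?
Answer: -7348497/311650 + 34827*I*sqrt(21)/2181550 ≈ -23.579 + 0.073158*I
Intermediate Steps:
o(H) = sqrt(-7 + H)
E = 13 (E = 7 + 6 = 13)
t(c) = 13
z = -2679/(1477 + I*sqrt(21)) (z = (-1544 - 1135)/(1477 + sqrt(-7 - 14)) = -2679/(1477 + sqrt(-21)) = -2679/(1477 + I*sqrt(21)) ≈ -1.8138 + 0.0056275*I)
z*t(4) = (-565269/311650 + 2679*I*sqrt(21)/2181550)*13 = -7348497/311650 + 34827*I*sqrt(21)/2181550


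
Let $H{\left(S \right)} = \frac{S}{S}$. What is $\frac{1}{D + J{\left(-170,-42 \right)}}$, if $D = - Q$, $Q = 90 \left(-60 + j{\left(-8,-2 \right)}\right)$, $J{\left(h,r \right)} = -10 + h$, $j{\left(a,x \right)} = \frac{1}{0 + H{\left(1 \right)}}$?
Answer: $\frac{1}{5130} \approx 0.00019493$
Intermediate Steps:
$H{\left(S \right)} = 1$
$j{\left(a,x \right)} = 1$ ($j{\left(a,x \right)} = \frac{1}{0 + 1} = 1^{-1} = 1$)
$Q = -5310$ ($Q = 90 \left(-60 + 1\right) = 90 \left(-59\right) = -5310$)
$D = 5310$ ($D = \left(-1\right) \left(-5310\right) = 5310$)
$\frac{1}{D + J{\left(-170,-42 \right)}} = \frac{1}{5310 - 180} = \frac{1}{5130}$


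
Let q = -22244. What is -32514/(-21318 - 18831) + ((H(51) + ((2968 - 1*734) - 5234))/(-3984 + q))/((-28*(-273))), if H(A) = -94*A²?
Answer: 27899852531/34398913752 ≈ 0.81107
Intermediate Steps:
-32514/(-21318 - 18831) + ((H(51) + ((2968 - 1*734) - 5234))/(-3984 + q))/((-28*(-273))) = -32514/(-21318 - 18831) + ((-94*51² + ((2968 - 1*734) - 5234))/(-3984 - 22244))/((-28*(-273))) = -32514/(-40149) + ((-94*2601 + ((2968 - 734) - 5234))/(-26228))/7644 = -32514*(-1/40149) + ((-244494 + (2234 - 5234))*(-1/26228))*(1/7644) = 10838/13383 + ((-244494 - 3000)*(-1/26228))*(1/7644) = 10838/13383 - 247494*(-1/26228)*(1/7644) = 10838/13383 + (123747/13114)*(1/7644) = 10838/13383 + 3173/2570344 = 27899852531/34398913752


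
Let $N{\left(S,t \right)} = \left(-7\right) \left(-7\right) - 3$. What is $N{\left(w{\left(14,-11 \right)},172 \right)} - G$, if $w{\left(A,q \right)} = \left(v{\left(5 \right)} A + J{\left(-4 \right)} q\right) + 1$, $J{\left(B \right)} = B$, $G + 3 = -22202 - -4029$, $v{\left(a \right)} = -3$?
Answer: $18222$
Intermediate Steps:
$G = -18176$ ($G = -3 - 18173 = -18176$)
$w{\left(A,q \right)} = 1 - 4 q - 3 A$ ($w{\left(A,q \right)} = \left(- 3 A - 4 q\right) + 1 = \left(- 4 q - 3 A\right) + 1 = 1 - 4 q - 3 A$)
$N{\left(S,t \right)} = 46$ ($N{\left(S,t \right)} = 49 - 3 = 46$)
$N{\left(w{\left(14,-11 \right)},172 \right)} - G = 46 - -18176 = 46 + 18176 = 18222$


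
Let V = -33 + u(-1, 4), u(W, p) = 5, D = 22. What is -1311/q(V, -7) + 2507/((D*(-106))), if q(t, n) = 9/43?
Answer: -43828133/6996 ≈ -6264.7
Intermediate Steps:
V = -28 (V = -33 + 5 = -28)
q(t, n) = 9/43 (q(t, n) = 9*(1/43) = 9/43)
-1311/q(V, -7) + 2507/((D*(-106))) = -1311/9/43 + 2507/((22*(-106))) = -1311*43/9 + 2507/(-2332) = -18791/3 + 2507*(-1/2332) = -18791/3 - 2507/2332 = -43828133/6996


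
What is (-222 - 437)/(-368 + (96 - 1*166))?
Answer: 659/438 ≈ 1.5046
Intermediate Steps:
(-222 - 437)/(-368 + (96 - 1*166)) = -659/(-368 + (96 - 166)) = -659/(-368 - 70) = -659/(-438) = -659*(-1/438) = 659/438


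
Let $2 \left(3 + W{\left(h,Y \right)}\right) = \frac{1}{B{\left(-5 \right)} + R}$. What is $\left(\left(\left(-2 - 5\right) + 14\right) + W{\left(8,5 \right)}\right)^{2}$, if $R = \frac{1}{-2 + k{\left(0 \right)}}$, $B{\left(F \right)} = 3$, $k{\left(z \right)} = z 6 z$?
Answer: $\frac{441}{25} \approx 17.64$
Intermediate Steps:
$k{\left(z \right)} = 6 z^{2}$ ($k{\left(z \right)} = 6 z z = 6 z^{2}$)
$R = - \frac{1}{2}$ ($R = \frac{1}{-2 + 6 \cdot 0^{2}} = \frac{1}{-2 + 6 \cdot 0} = \frac{1}{-2 + 0} = \frac{1}{-2} = - \frac{1}{2} \approx -0.5$)
$W{\left(h,Y \right)} = - \frac{14}{5}$ ($W{\left(h,Y \right)} = -3 + \frac{1}{2 \left(3 - \frac{1}{2}\right)} = -3 + \frac{1}{2 \cdot \frac{5}{2}} = -3 + \frac{1}{2} \cdot \frac{2}{5} = -3 + \frac{1}{5} = - \frac{14}{5}$)
$\left(\left(\left(-2 - 5\right) + 14\right) + W{\left(8,5 \right)}\right)^{2} = \left(\left(\left(-2 - 5\right) + 14\right) - \frac{14}{5}\right)^{2} = \left(\left(-7 + 14\right) - \frac{14}{5}\right)^{2} = \left(7 - \frac{14}{5}\right)^{2} = \left(\frac{21}{5}\right)^{2} = \frac{441}{25}$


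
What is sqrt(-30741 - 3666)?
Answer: 3*I*sqrt(3823) ≈ 185.49*I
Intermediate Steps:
sqrt(-30741 - 3666) = sqrt(-34407) = 3*I*sqrt(3823)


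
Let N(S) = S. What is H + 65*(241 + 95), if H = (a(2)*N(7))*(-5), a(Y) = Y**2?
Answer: 21700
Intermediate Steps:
H = -140 (H = (2**2*7)*(-5) = (4*7)*(-5) = 28*(-5) = -140)
H + 65*(241 + 95) = -140 + 65*(241 + 95) = -140 + 65*336 = -140 + 21840 = 21700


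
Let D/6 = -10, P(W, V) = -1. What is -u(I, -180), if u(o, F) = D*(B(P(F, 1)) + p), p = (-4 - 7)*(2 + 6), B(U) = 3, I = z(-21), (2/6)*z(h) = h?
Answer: -5100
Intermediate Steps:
z(h) = 3*h
I = -63 (I = 3*(-21) = -63)
D = -60 (D = 6*(-10) = -60)
p = -88 (p = -11*8 = -88)
u(o, F) = 5100 (u(o, F) = -60*(3 - 88) = -60*(-85) = 5100)
-u(I, -180) = -1*5100 = -5100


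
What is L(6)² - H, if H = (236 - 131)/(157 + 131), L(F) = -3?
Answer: 829/96 ≈ 8.6354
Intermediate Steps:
H = 35/96 (H = 105/288 = 105*(1/288) = 35/96 ≈ 0.36458)
L(6)² - H = (-3)² - 1*35/96 = 9 - 35/96 = 829/96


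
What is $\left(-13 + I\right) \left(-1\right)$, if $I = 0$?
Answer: $13$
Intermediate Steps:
$\left(-13 + I\right) \left(-1\right) = \left(-13 + 0\right) \left(-1\right) = \left(-13\right) \left(-1\right) = 13$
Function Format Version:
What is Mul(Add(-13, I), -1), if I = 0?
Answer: 13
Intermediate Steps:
Mul(Add(-13, I), -1) = Mul(Add(-13, 0), -1) = Mul(-13, -1) = 13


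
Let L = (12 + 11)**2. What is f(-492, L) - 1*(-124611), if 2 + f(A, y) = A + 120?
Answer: 124237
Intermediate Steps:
L = 529 (L = 23**2 = 529)
f(A, y) = 118 + A (f(A, y) = -2 + (A + 120) = -2 + (120 + A) = 118 + A)
f(-492, L) - 1*(-124611) = (118 - 492) - 1*(-124611) = -374 + 124611 = 124237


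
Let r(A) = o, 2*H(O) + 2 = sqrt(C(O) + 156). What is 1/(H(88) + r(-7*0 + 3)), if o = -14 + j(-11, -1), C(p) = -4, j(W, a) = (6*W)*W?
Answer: 711/505483 - sqrt(38)/505483 ≈ 0.0013944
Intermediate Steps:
j(W, a) = 6*W**2
o = 712 (o = -14 + 6*(-11)**2 = -14 + 6*121 = -14 + 726 = 712)
H(O) = -1 + sqrt(38) (H(O) = -1 + sqrt(-4 + 156)/2 = -1 + sqrt(152)/2 = -1 + (2*sqrt(38))/2 = -1 + sqrt(38))
r(A) = 712
1/(H(88) + r(-7*0 + 3)) = 1/((-1 + sqrt(38)) + 712) = 1/(711 + sqrt(38))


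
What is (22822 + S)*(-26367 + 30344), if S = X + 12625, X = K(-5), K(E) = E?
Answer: 140952834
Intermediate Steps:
X = -5
S = 12620 (S = -5 + 12625 = 12620)
(22822 + S)*(-26367 + 30344) = (22822 + 12620)*(-26367 + 30344) = 35442*3977 = 140952834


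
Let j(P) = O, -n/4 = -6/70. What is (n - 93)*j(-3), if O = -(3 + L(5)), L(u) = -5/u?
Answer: 6486/35 ≈ 185.31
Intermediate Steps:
n = 12/35 (n = -(-24)/70 = -4*(-3/35) = 12/35 ≈ 0.34286)
O = -2 (O = -(3 - 5/5) = -(3 - 5*1/5) = -(3 - 1) = -1*2 = -2)
j(P) = -2
(n - 93)*j(-3) = (12/35 - 93)*(-2) = -3243/35*(-2) = 6486/35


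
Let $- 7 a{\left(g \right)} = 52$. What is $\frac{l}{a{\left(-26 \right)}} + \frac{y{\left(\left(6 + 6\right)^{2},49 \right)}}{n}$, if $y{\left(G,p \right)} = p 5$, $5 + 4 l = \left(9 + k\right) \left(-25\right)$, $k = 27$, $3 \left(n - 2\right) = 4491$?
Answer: $\frac{9547125}{311792} \approx 30.62$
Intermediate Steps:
$n = 1499$ ($n = 2 + \frac{1}{3} \cdot 4491 = 2 + 1497 = 1499$)
$l = - \frac{905}{4}$ ($l = - \frac{5}{4} + \frac{\left(9 + 27\right) \left(-25\right)}{4} = - \frac{5}{4} + \frac{36 \left(-25\right)}{4} = - \frac{5}{4} + \frac{1}{4} \left(-900\right) = - \frac{5}{4} - 225 = - \frac{905}{4} \approx -226.25$)
$y{\left(G,p \right)} = 5 p$
$a{\left(g \right)} = - \frac{52}{7}$ ($a{\left(g \right)} = \left(- \frac{1}{7}\right) 52 = - \frac{52}{7}$)
$\frac{l}{a{\left(-26 \right)}} + \frac{y{\left(\left(6 + 6\right)^{2},49 \right)}}{n} = - \frac{905}{4 \left(- \frac{52}{7}\right)} + \frac{5 \cdot 49}{1499} = \left(- \frac{905}{4}\right) \left(- \frac{7}{52}\right) + 245 \cdot \frac{1}{1499} = \frac{6335}{208} + \frac{245}{1499} = \frac{9547125}{311792}$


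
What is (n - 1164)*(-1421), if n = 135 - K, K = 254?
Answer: 1823143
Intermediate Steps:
n = -119 (n = 135 - 1*254 = 135 - 254 = -119)
(n - 1164)*(-1421) = (-119 - 1164)*(-1421) = -1283*(-1421) = 1823143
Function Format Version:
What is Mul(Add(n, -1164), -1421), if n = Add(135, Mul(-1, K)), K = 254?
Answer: 1823143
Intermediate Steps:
n = -119 (n = Add(135, Mul(-1, 254)) = Add(135, -254) = -119)
Mul(Add(n, -1164), -1421) = Mul(Add(-119, -1164), -1421) = Mul(-1283, -1421) = 1823143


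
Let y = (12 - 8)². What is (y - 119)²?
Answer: 10609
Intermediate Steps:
y = 16 (y = 4² = 16)
(y - 119)² = (16 - 119)² = (-103)² = 10609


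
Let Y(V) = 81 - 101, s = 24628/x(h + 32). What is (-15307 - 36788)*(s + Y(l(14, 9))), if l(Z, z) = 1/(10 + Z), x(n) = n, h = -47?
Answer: 86574944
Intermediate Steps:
s = -24628/15 (s = 24628/(-47 + 32) = 24628/(-15) = 24628*(-1/15) = -24628/15 ≈ -1641.9)
Y(V) = -20
(-15307 - 36788)*(s + Y(l(14, 9))) = (-15307 - 36788)*(-24628/15 - 20) = -52095*(-24928/15) = 86574944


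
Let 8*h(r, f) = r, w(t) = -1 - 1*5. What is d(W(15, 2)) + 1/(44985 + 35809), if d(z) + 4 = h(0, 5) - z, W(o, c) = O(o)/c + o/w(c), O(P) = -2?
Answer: -20198/40397 ≈ -0.49999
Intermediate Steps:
w(t) = -6 (w(t) = -1 - 5 = -6)
h(r, f) = r/8
W(o, c) = -2/c - o/6 (W(o, c) = -2/c + o/(-6) = -2/c + o*(-1/6) = -2/c - o/6)
d(z) = -4 - z (d(z) = -4 + ((1/8)*0 - z) = -4 + (0 - z) = -4 - z)
d(W(15, 2)) + 1/(44985 + 35809) = (-4 - (-2/2 - 1/6*15)) + 1/(44985 + 35809) = (-4 - (-2*1/2 - 5/2)) + 1/80794 = (-4 - (-1 - 5/2)) + 1/80794 = (-4 - 1*(-7/2)) + 1/80794 = (-4 + 7/2) + 1/80794 = -1/2 + 1/80794 = -20198/40397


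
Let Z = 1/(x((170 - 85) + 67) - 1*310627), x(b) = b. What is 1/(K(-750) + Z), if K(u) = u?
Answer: -310475/232856251 ≈ -0.0013333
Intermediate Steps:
Z = -1/310475 (Z = 1/(((170 - 85) + 67) - 1*310627) = 1/((85 + 67) - 310627) = 1/(152 - 310627) = 1/(-310475) = -1/310475 ≈ -3.2209e-6)
1/(K(-750) + Z) = 1/(-750 - 1/310475) = 1/(-232856251/310475) = -310475/232856251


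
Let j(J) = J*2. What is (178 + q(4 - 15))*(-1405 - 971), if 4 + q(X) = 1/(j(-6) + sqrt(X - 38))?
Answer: -79762320/193 + 16632*I/193 ≈ -4.1328e+5 + 86.176*I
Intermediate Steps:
j(J) = 2*J
q(X) = -4 + 1/(-12 + sqrt(-38 + X)) (q(X) = -4 + 1/(2*(-6) + sqrt(X - 38)) = -4 + 1/(-12 + sqrt(-38 + X)))
(178 + q(4 - 15))*(-1405 - 971) = (178 + (49 - 4*sqrt(-38 + (4 - 15)))/(-12 + sqrt(-38 + (4 - 15))))*(-1405 - 971) = (178 + (49 - 4*sqrt(-38 - 11))/(-12 + sqrt(-38 - 11)))*(-2376) = (178 + (49 - 28*I)/(-12 + sqrt(-49)))*(-2376) = (178 + (49 - 28*I)/(-12 + 7*I))*(-2376) = (178 + ((-12 - 7*I)/193)*(49 - 28*I))*(-2376) = (178 + (-12 - 7*I)*(49 - 28*I)/193)*(-2376) = -422928 - 2376*(-12 - 7*I)*(49 - 28*I)/193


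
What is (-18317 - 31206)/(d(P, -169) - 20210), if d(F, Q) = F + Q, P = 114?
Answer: 49523/20265 ≈ 2.4438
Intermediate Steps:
(-18317 - 31206)/(d(P, -169) - 20210) = (-18317 - 31206)/((114 - 169) - 20210) = -49523/(-55 - 20210) = -49523/(-20265) = -49523*(-1/20265) = 49523/20265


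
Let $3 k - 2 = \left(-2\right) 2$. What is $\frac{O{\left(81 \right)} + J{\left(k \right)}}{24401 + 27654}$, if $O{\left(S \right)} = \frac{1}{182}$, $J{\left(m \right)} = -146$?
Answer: $- \frac{26571}{9474010} \approx -0.0028046$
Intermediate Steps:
$k = - \frac{2}{3}$ ($k = \frac{2}{3} + \frac{\left(-2\right) 2}{3} = \frac{2}{3} + \frac{1}{3} \left(-4\right) = \frac{2}{3} - \frac{4}{3} = - \frac{2}{3} \approx -0.66667$)
$O{\left(S \right)} = \frac{1}{182}$
$\frac{O{\left(81 \right)} + J{\left(k \right)}}{24401 + 27654} = \frac{\frac{1}{182} - 146}{24401 + 27654} = - \frac{26571}{182 \cdot 52055} = \left(- \frac{26571}{182}\right) \frac{1}{52055} = - \frac{26571}{9474010}$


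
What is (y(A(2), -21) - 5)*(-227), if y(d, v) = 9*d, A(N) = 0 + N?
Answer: -2951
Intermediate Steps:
A(N) = N
(y(A(2), -21) - 5)*(-227) = (9*2 - 5)*(-227) = (18 - 5)*(-227) = 13*(-227) = -2951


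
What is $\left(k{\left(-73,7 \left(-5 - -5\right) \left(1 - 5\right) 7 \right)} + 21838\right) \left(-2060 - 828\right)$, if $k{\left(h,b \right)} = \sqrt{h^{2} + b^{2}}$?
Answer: $-63278968$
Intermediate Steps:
$k{\left(h,b \right)} = \sqrt{b^{2} + h^{2}}$
$\left(k{\left(-73,7 \left(-5 - -5\right) \left(1 - 5\right) 7 \right)} + 21838\right) \left(-2060 - 828\right) = \left(\sqrt{\left(7 \left(-5 - -5\right) \left(1 - 5\right) 7\right)^{2} + \left(-73\right)^{2}} + 21838\right) \left(-2060 - 828\right) = \left(\sqrt{\left(7 \left(-5 + 5\right) \left(-4\right) 7\right)^{2} + 5329} + 21838\right) \left(-2888\right) = \left(\sqrt{\left(7 \cdot 0 \left(-4\right) 7\right)^{2} + 5329} + 21838\right) \left(-2888\right) = \left(\sqrt{\left(7 \cdot 0 \cdot 7\right)^{2} + 5329} + 21838\right) \left(-2888\right) = \left(\sqrt{\left(0 \cdot 7\right)^{2} + 5329} + 21838\right) \left(-2888\right) = \left(\sqrt{0^{2} + 5329} + 21838\right) \left(-2888\right) = \left(\sqrt{0 + 5329} + 21838\right) \left(-2888\right) = \left(\sqrt{5329} + 21838\right) \left(-2888\right) = \left(73 + 21838\right) \left(-2888\right) = 21911 \left(-2888\right) = -63278968$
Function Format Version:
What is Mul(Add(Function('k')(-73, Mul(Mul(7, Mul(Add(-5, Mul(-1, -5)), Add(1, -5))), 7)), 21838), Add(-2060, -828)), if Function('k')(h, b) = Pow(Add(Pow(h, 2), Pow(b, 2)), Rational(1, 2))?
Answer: -63278968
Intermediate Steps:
Function('k')(h, b) = Pow(Add(Pow(b, 2), Pow(h, 2)), Rational(1, 2))
Mul(Add(Function('k')(-73, Mul(Mul(7, Mul(Add(-5, Mul(-1, -5)), Add(1, -5))), 7)), 21838), Add(-2060, -828)) = Mul(Add(Pow(Add(Pow(Mul(Mul(7, Mul(Add(-5, Mul(-1, -5)), Add(1, -5))), 7), 2), Pow(-73, 2)), Rational(1, 2)), 21838), Add(-2060, -828)) = Mul(Add(Pow(Add(Pow(Mul(Mul(7, Mul(Add(-5, 5), -4)), 7), 2), 5329), Rational(1, 2)), 21838), -2888) = Mul(Add(Pow(Add(Pow(Mul(Mul(7, Mul(0, -4)), 7), 2), 5329), Rational(1, 2)), 21838), -2888) = Mul(Add(Pow(Add(Pow(Mul(Mul(7, 0), 7), 2), 5329), Rational(1, 2)), 21838), -2888) = Mul(Add(Pow(Add(Pow(Mul(0, 7), 2), 5329), Rational(1, 2)), 21838), -2888) = Mul(Add(Pow(Add(Pow(0, 2), 5329), Rational(1, 2)), 21838), -2888) = Mul(Add(Pow(Add(0, 5329), Rational(1, 2)), 21838), -2888) = Mul(Add(Pow(5329, Rational(1, 2)), 21838), -2888) = Mul(Add(73, 21838), -2888) = Mul(21911, -2888) = -63278968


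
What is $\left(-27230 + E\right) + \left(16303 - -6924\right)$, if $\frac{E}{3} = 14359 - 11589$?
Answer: $4307$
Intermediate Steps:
$E = 8310$ ($E = 3 \left(14359 - 11589\right) = 3 \cdot 2770 = 8310$)
$\left(-27230 + E\right) + \left(16303 - -6924\right) = \left(-27230 + 8310\right) + \left(16303 - -6924\right) = -18920 + \left(16303 + 6924\right) = -18920 + 23227 = 4307$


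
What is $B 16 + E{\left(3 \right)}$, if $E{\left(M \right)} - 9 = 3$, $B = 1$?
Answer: $28$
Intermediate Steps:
$E{\left(M \right)} = 12$ ($E{\left(M \right)} = 9 + 3 = 12$)
$B 16 + E{\left(3 \right)} = 1 \cdot 16 + 12 = 16 + 12 = 28$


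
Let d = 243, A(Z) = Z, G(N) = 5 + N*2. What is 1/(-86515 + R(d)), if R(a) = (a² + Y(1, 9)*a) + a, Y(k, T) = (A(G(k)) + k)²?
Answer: -1/11671 ≈ -8.5682e-5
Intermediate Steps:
G(N) = 5 + 2*N
Y(k, T) = (5 + 3*k)² (Y(k, T) = ((5 + 2*k) + k)² = (5 + 3*k)²)
R(a) = a² + 65*a (R(a) = (a² + (5 + 3*1)²*a) + a = (a² + (5 + 3)²*a) + a = (a² + 8²*a) + a = (a² + 64*a) + a = a² + 65*a)
1/(-86515 + R(d)) = 1/(-86515 + 243*(65 + 243)) = 1/(-86515 + 243*308) = 1/(-86515 + 74844) = 1/(-11671) = -1/11671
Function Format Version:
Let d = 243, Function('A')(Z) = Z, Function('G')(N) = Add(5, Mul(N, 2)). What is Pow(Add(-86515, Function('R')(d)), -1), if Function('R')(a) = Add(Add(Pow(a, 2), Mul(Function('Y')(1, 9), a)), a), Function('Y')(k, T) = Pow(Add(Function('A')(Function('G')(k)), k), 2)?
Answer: Rational(-1, 11671) ≈ -8.5682e-5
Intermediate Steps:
Function('G')(N) = Add(5, Mul(2, N))
Function('Y')(k, T) = Pow(Add(5, Mul(3, k)), 2) (Function('Y')(k, T) = Pow(Add(Add(5, Mul(2, k)), k), 2) = Pow(Add(5, Mul(3, k)), 2))
Function('R')(a) = Add(Pow(a, 2), Mul(65, a)) (Function('R')(a) = Add(Add(Pow(a, 2), Mul(Pow(Add(5, Mul(3, 1)), 2), a)), a) = Add(Add(Pow(a, 2), Mul(Pow(Add(5, 3), 2), a)), a) = Add(Add(Pow(a, 2), Mul(Pow(8, 2), a)), a) = Add(Add(Pow(a, 2), Mul(64, a)), a) = Add(Pow(a, 2), Mul(65, a)))
Pow(Add(-86515, Function('R')(d)), -1) = Pow(Add(-86515, Mul(243, Add(65, 243))), -1) = Pow(Add(-86515, Mul(243, 308)), -1) = Pow(Add(-86515, 74844), -1) = Pow(-11671, -1) = Rational(-1, 11671)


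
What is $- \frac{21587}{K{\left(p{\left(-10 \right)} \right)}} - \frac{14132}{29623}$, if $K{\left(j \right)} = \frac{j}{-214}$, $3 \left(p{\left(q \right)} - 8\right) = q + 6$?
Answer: $\frac{205270274701}{296230} \approx 6.9294 \cdot 10^{5}$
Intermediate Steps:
$p{\left(q \right)} = 10 + \frac{q}{3}$ ($p{\left(q \right)} = 8 + \frac{q + 6}{3} = 8 + \frac{6 + q}{3} = 8 + \left(2 + \frac{q}{3}\right) = 10 + \frac{q}{3}$)
$K{\left(j \right)} = - \frac{j}{214}$ ($K{\left(j \right)} = j \left(- \frac{1}{214}\right) = - \frac{j}{214}$)
$- \frac{21587}{K{\left(p{\left(-10 \right)} \right)}} - \frac{14132}{29623} = - \frac{21587}{\left(- \frac{1}{214}\right) \left(10 + \frac{1}{3} \left(-10\right)\right)} - \frac{14132}{29623} = - \frac{21587}{\left(- \frac{1}{214}\right) \left(10 - \frac{10}{3}\right)} - \frac{14132}{29623} = - \frac{21587}{\left(- \frac{1}{214}\right) \frac{20}{3}} - \frac{14132}{29623} = - \frac{21587}{- \frac{10}{321}} - \frac{14132}{29623} = \left(-21587\right) \left(- \frac{321}{10}\right) - \frac{14132}{29623} = \frac{6929427}{10} - \frac{14132}{29623} = \frac{205270274701}{296230}$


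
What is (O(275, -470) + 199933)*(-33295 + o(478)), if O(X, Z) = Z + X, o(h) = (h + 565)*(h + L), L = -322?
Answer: 25848693794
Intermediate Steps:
o(h) = (-322 + h)*(565 + h) (o(h) = (h + 565)*(h - 322) = (565 + h)*(-322 + h) = (-322 + h)*(565 + h))
O(X, Z) = X + Z
(O(275, -470) + 199933)*(-33295 + o(478)) = ((275 - 470) + 199933)*(-33295 + (-181930 + 478**2 + 243*478)) = (-195 + 199933)*(-33295 + (-181930 + 228484 + 116154)) = 199738*(-33295 + 162708) = 199738*129413 = 25848693794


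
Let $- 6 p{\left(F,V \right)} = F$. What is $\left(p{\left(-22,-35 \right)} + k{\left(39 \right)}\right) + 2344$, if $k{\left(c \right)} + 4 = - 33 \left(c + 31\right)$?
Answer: $\frac{101}{3} \approx 33.667$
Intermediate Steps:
$k{\left(c \right)} = -1027 - 33 c$ ($k{\left(c \right)} = -4 - 33 \left(c + 31\right) = -4 - 33 \left(31 + c\right) = -4 - \left(1023 + 33 c\right) = -1027 - 33 c$)
$p{\left(F,V \right)} = - \frac{F}{6}$
$\left(p{\left(-22,-35 \right)} + k{\left(39 \right)}\right) + 2344 = \left(\left(- \frac{1}{6}\right) \left(-22\right) - 2314\right) + 2344 = \left(\frac{11}{3} - 2314\right) + 2344 = - \frac{6931}{3} + 2344 = \frac{101}{3}$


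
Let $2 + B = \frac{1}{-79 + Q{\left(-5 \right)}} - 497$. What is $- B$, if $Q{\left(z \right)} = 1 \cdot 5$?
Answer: $\frac{36927}{74} \approx 499.01$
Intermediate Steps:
$Q{\left(z \right)} = 5$
$B = - \frac{36927}{74}$ ($B = -2 + \left(\frac{1}{-79 + 5} - 497\right) = -2 - \left(497 - \frac{1}{-74}\right) = -2 - \frac{36779}{74} = - \frac{36927}{74} \approx -499.01$)
$- B = \left(-1\right) \left(- \frac{36927}{74}\right) = \frac{36927}{74}$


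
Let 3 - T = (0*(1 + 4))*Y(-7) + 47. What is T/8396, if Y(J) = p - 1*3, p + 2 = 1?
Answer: -11/2099 ≈ -0.0052406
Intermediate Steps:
p = -1 (p = -2 + 1 = -1)
Y(J) = -4 (Y(J) = -1 - 1*3 = -1 - 3 = -4)
T = -44 (T = 3 - ((0*(1 + 4))*(-4) + 47) = 3 - ((0*5)*(-4) + 47) = 3 - (0*(-4) + 47) = 3 - (0 + 47) = 3 - 1*47 = 3 - 47 = -44)
T/8396 = -44/8396 = -44*1/8396 = -11/2099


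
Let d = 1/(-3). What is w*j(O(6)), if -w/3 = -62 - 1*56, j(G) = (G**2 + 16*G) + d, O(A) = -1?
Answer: -5428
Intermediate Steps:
d = -1/3 ≈ -0.33333
j(G) = -1/3 + G**2 + 16*G (j(G) = (G**2 + 16*G) - 1/3 = -1/3 + G**2 + 16*G)
w = 354 (w = -3*(-62 - 1*56) = -3*(-62 - 56) = -3*(-118) = 354)
w*j(O(6)) = 354*(-1/3 + (-1)**2 + 16*(-1)) = 354*(-1/3 + 1 - 16) = 354*(-46/3) = -5428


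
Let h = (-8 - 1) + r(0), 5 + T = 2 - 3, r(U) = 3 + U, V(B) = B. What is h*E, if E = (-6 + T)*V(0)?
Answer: 0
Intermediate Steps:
T = -6 (T = -5 + (2 - 3) = -5 - 1 = -6)
E = 0 (E = (-6 - 6)*0 = -12*0 = 0)
h = -6 (h = (-8 - 1) + (3 + 0) = -9 + 3 = -6)
h*E = -6*0 = 0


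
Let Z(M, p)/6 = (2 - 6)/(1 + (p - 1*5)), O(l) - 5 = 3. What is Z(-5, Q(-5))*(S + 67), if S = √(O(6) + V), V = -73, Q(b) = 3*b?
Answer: 1608/19 + 24*I*√65/19 ≈ 84.632 + 10.184*I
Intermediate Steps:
O(l) = 8 (O(l) = 5 + 3 = 8)
Z(M, p) = -24/(-4 + p) (Z(M, p) = 6*((2 - 6)/(1 + (p - 1*5))) = 6*(-4/(1 + (p - 5))) = 6*(-4/(1 + (-5 + p))) = 6*(-4/(-4 + p)) = -24/(-4 + p))
S = I*√65 (S = √(8 - 73) = √(-65) = I*√65 ≈ 8.0623*I)
Z(-5, Q(-5))*(S + 67) = (-24/(-4 + 3*(-5)))*(I*√65 + 67) = (-24/(-4 - 15))*(67 + I*√65) = (-24/(-19))*(67 + I*√65) = (-24*(-1/19))*(67 + I*√65) = 24*(67 + I*√65)/19 = 1608/19 + 24*I*√65/19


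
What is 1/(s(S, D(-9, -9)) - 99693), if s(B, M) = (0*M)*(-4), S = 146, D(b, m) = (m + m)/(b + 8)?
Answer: -1/99693 ≈ -1.0031e-5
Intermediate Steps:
D(b, m) = 2*m/(8 + b) (D(b, m) = (2*m)/(8 + b) = 2*m/(8 + b))
s(B, M) = 0 (s(B, M) = 0*(-4) = 0)
1/(s(S, D(-9, -9)) - 99693) = 1/(0 - 99693) = 1/(-99693) = -1/99693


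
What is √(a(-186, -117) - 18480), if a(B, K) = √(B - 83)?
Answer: √(-18480 + I*√269) ≈ 0.0603 + 135.94*I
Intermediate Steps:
a(B, K) = √(-83 + B)
√(a(-186, -117) - 18480) = √(√(-83 - 186) - 18480) = √(√(-269) - 18480) = √(I*√269 - 18480) = √(-18480 + I*√269)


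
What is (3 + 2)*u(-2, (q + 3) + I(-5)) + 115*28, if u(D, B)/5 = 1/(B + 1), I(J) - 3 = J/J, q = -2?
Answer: 19345/6 ≈ 3224.2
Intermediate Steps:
I(J) = 4 (I(J) = 3 + J/J = 3 + 1 = 4)
u(D, B) = 5/(1 + B) (u(D, B) = 5/(B + 1) = 5/(1 + B))
(3 + 2)*u(-2, (q + 3) + I(-5)) + 115*28 = (3 + 2)*(5/(1 + ((-2 + 3) + 4))) + 115*28 = 5*(5/(1 + (1 + 4))) + 3220 = 5*(5/(1 + 5)) + 3220 = 5*(5/6) + 3220 = 5*(5*(⅙)) + 3220 = 5*(⅚) + 3220 = 25/6 + 3220 = 19345/6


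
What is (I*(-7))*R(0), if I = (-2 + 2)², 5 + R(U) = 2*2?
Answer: 0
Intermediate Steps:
R(U) = -1 (R(U) = -5 + 2*2 = -5 + 4 = -1)
I = 0 (I = 0² = 0)
(I*(-7))*R(0) = (0*(-7))*(-1) = 0*(-1) = 0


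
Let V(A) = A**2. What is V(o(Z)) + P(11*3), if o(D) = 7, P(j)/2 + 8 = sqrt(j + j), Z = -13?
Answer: 33 + 2*sqrt(66) ≈ 49.248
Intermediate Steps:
P(j) = -16 + 2*sqrt(2)*sqrt(j) (P(j) = -16 + 2*sqrt(j + j) = -16 + 2*sqrt(2*j) = -16 + 2*(sqrt(2)*sqrt(j)) = -16 + 2*sqrt(2)*sqrt(j))
V(o(Z)) + P(11*3) = 7**2 + (-16 + 2*sqrt(2)*sqrt(11*3)) = 49 + (-16 + 2*sqrt(2)*sqrt(33)) = 49 + (-16 + 2*sqrt(66)) = 33 + 2*sqrt(66)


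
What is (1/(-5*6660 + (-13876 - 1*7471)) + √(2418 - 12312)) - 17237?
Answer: -941950340/54647 + I*√9894 ≈ -17237.0 + 99.469*I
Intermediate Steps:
(1/(-5*6660 + (-13876 - 1*7471)) + √(2418 - 12312)) - 17237 = (1/(-33300 + (-13876 - 7471)) + √(-9894)) - 17237 = (1/(-33300 - 21347) + I*√9894) - 17237 = (1/(-54647) + I*√9894) - 17237 = (-1/54647 + I*√9894) - 17237 = -941950340/54647 + I*√9894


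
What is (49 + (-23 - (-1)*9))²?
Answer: 1225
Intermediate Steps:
(49 + (-23 - (-1)*9))² = (49 + (-23 - 1*(-9)))² = (49 + (-23 + 9))² = (49 - 14)² = 35² = 1225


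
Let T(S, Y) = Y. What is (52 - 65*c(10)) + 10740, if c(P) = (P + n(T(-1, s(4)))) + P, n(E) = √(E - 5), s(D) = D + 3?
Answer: 9492 - 65*√2 ≈ 9400.1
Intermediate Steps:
s(D) = 3 + D
n(E) = √(-5 + E)
c(P) = √2 + 2*P (c(P) = (P + √(-5 + (3 + 4))) + P = (P + √(-5 + 7)) + P = (P + √2) + P = √2 + 2*P)
(52 - 65*c(10)) + 10740 = (52 - 65*(√2 + 2*10)) + 10740 = (52 - 65*(√2 + 20)) + 10740 = (52 - 65*(20 + √2)) + 10740 = (52 + (-1300 - 65*√2)) + 10740 = (-1248 - 65*√2) + 10740 = 9492 - 65*√2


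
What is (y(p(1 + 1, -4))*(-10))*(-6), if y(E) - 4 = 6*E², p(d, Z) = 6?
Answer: 13200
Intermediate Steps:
y(E) = 4 + 6*E²
(y(p(1 + 1, -4))*(-10))*(-6) = ((4 + 6*6²)*(-10))*(-6) = ((4 + 6*36)*(-10))*(-6) = ((4 + 216)*(-10))*(-6) = (220*(-10))*(-6) = -2200*(-6) = 13200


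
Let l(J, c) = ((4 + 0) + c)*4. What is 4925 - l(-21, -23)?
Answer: 5001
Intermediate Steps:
l(J, c) = 16 + 4*c (l(J, c) = (4 + c)*4 = 16 + 4*c)
4925 - l(-21, -23) = 4925 - (16 + 4*(-23)) = 4925 - (16 - 92) = 4925 - 1*(-76) = 4925 + 76 = 5001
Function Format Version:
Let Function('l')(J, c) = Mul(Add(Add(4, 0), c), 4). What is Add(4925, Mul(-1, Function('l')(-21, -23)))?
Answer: 5001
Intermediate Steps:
Function('l')(J, c) = Add(16, Mul(4, c)) (Function('l')(J, c) = Mul(Add(4, c), 4) = Add(16, Mul(4, c)))
Add(4925, Mul(-1, Function('l')(-21, -23))) = Add(4925, Mul(-1, Add(16, Mul(4, -23)))) = Add(4925, Mul(-1, Add(16, -92))) = Add(4925, Mul(-1, -76)) = Add(4925, 76) = 5001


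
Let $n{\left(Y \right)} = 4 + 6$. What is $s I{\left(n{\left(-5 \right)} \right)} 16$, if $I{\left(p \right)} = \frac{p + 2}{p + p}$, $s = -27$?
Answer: $- \frac{1296}{5} \approx -259.2$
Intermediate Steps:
$n{\left(Y \right)} = 10$
$I{\left(p \right)} = \frac{2 + p}{2 p}$
$s I{\left(n{\left(-5 \right)} \right)} 16 = - 27 \frac{2 + 10}{2 \cdot 10} \cdot 16 = - 27 \cdot \frac{1}{2} \cdot \frac{1}{10} \cdot 12 \cdot 16 = \left(-27\right) \frac{3}{5} \cdot 16 = \left(- \frac{81}{5}\right) 16 = - \frac{1296}{5}$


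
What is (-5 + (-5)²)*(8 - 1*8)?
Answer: 0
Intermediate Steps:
(-5 + (-5)²)*(8 - 1*8) = (-5 + 25)*(8 - 8) = 20*0 = 0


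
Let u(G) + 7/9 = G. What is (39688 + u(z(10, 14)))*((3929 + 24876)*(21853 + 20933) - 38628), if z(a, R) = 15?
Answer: 48929499142960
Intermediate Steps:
u(G) = -7/9 + G
(39688 + u(z(10, 14)))*((3929 + 24876)*(21853 + 20933) - 38628) = (39688 + (-7/9 + 15))*((3929 + 24876)*(21853 + 20933) - 38628) = (39688 + 128/9)*(28805*42786 - 38628) = 357320*(1232450730 - 38628)/9 = (357320/9)*1232412102 = 48929499142960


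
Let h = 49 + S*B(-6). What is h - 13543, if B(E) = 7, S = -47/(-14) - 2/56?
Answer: -53883/4 ≈ -13471.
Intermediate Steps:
S = 93/28 (S = -47*(-1/14) - 2*1/56 = 47/14 - 1/28 = 93/28 ≈ 3.3214)
h = 289/4 (h = 49 + (93/28)*7 = 49 + 93/4 = 289/4 ≈ 72.250)
h - 13543 = 289/4 - 13543 = -53883/4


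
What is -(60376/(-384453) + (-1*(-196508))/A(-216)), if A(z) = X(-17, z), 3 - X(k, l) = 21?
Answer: 4197176494/384453 ≈ 10917.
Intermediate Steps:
X(k, l) = -18 (X(k, l) = 3 - 1*21 = 3 - 21 = -18)
A(z) = -18
-(60376/(-384453) + (-1*(-196508))/A(-216)) = -(60376/(-384453) - 1*(-196508)/(-18)) = -(60376*(-1/384453) + 196508*(-1/18)) = -(-60376/384453 - 98254/9) = -1*(-4197176494/384453) = 4197176494/384453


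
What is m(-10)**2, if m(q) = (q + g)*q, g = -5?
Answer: 22500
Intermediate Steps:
m(q) = q*(-5 + q) (m(q) = (q - 5)*q = (-5 + q)*q = q*(-5 + q))
m(-10)**2 = (-10*(-5 - 10))**2 = (-10*(-15))**2 = 150**2 = 22500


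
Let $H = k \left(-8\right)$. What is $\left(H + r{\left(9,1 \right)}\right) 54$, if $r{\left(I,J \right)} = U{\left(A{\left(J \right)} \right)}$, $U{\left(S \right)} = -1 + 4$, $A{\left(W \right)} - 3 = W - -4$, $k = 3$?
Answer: $-1134$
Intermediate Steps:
$A{\left(W \right)} = 7 + W$ ($A{\left(W \right)} = 3 + \left(W - -4\right) = 3 + \left(W + 4\right) = 3 + \left(4 + W\right) = 7 + W$)
$U{\left(S \right)} = 3$
$H = -24$ ($H = 3 \left(-8\right) = -24$)
$r{\left(I,J \right)} = 3$
$\left(H + r{\left(9,1 \right)}\right) 54 = \left(-24 + 3\right) 54 = \left(-21\right) 54 = -1134$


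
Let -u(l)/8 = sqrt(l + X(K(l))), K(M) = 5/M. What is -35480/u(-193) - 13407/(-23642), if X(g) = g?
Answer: 13407/23642 - 5*I*sqrt(7190022)/42 ≈ 0.56708 - 319.22*I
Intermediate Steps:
u(l) = -8*sqrt(l + 5/l)
-35480/u(-193) - 13407/(-23642) = -35480*(-1/(8*sqrt(-193 + 5/(-193)))) - 13407/(-23642) = -35480*(-1/(8*sqrt(-193 + 5*(-1/193)))) - 13407*(-1/23642) = -35480*(-1/(8*sqrt(-193 - 5/193))) + 13407/23642 = -35480*I*sqrt(7190022)/298032 + 13407/23642 = -5*I*sqrt(7190022)/42 + 13407/23642 = 13407/23642 - 5*I*sqrt(7190022)/42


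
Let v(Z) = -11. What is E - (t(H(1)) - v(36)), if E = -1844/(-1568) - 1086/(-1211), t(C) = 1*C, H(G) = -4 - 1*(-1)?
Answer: -401959/67816 ≈ -5.9272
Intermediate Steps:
H(G) = -3 (H(G) = -4 + 1 = -3)
t(C) = C
E = 140569/67816 (E = -1844*(-1/1568) - 1086*(-1/1211) = 461/392 + 1086/1211 = 140569/67816 ≈ 2.0728)
E - (t(H(1)) - v(36)) = 140569/67816 - (-3 - 1*(-11)) = 140569/67816 - (-3 + 11) = 140569/67816 - 1*8 = 140569/67816 - 8 = -401959/67816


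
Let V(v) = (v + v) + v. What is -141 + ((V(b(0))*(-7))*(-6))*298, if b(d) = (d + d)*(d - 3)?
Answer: -141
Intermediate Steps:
b(d) = 2*d*(-3 + d) (b(d) = (2*d)*(-3 + d) = 2*d*(-3 + d))
V(v) = 3*v (V(v) = 2*v + v = 3*v)
-141 + ((V(b(0))*(-7))*(-6))*298 = -141 + (((3*(2*0*(-3 + 0)))*(-7))*(-6))*298 = -141 + (((3*(2*0*(-3)))*(-7))*(-6))*298 = -141 + (((3*0)*(-7))*(-6))*298 = -141 + ((0*(-7))*(-6))*298 = -141 + (0*(-6))*298 = -141 + 0*298 = -141 + 0 = -141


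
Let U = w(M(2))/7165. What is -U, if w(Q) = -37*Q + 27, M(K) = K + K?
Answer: 121/7165 ≈ 0.016888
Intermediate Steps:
M(K) = 2*K
w(Q) = 27 - 37*Q
U = -121/7165 (U = (27 - 74*2)/7165 = (27 - 37*4)*(1/7165) = (27 - 148)*(1/7165) = -121*1/7165 = -121/7165 ≈ -0.016888)
-U = -1*(-121/7165) = 121/7165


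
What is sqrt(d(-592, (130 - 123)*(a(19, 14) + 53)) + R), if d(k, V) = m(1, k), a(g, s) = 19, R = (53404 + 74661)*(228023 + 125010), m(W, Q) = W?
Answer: sqrt(45211171146) ≈ 2.1263e+5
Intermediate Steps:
R = 45211171145 (R = 128065*353033 = 45211171145)
d(k, V) = 1
sqrt(d(-592, (130 - 123)*(a(19, 14) + 53)) + R) = sqrt(1 + 45211171145) = sqrt(45211171146)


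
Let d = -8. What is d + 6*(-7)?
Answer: -50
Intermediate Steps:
d + 6*(-7) = -8 + 6*(-7) = -8 - 42 = -50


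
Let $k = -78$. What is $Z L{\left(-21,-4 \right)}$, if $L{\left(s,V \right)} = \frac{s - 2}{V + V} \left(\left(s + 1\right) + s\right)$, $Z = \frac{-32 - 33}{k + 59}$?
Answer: $- \frac{61295}{152} \approx -403.26$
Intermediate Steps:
$Z = \frac{65}{19}$ ($Z = \frac{-32 - 33}{-78 + 59} = - \frac{65}{-19} = \left(-65\right) \left(- \frac{1}{19}\right) = \frac{65}{19} \approx 3.4211$)
$L{\left(s,V \right)} = \frac{\left(1 + 2 s\right) \left(-2 + s\right)}{2 V}$ ($L{\left(s,V \right)} = \frac{-2 + s}{2 V} \left(\left(1 + s\right) + s\right) = \left(-2 + s\right) \frac{1}{2 V} \left(1 + 2 s\right) = \frac{-2 + s}{2 V} \left(1 + 2 s\right) = \frac{\left(1 + 2 s\right) \left(-2 + s\right)}{2 V}$)
$Z L{\left(-21,-4 \right)} = \frac{65 \frac{-1 + \left(-21\right)^{2} - - \frac{63}{2}}{-4}}{19} = \frac{65 \left(- \frac{-1 + 441 + \frac{63}{2}}{4}\right)}{19} = \frac{65 \left(\left(- \frac{1}{4}\right) \frac{943}{2}\right)}{19} = \frac{65}{19} \left(- \frac{943}{8}\right) = - \frac{61295}{152}$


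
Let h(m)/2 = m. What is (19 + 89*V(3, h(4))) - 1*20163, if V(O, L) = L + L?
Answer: -18720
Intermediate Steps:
h(m) = 2*m
V(O, L) = 2*L
(19 + 89*V(3, h(4))) - 1*20163 = (19 + 89*(2*(2*4))) - 1*20163 = (19 + 89*(2*8)) - 20163 = (19 + 89*16) - 20163 = (19 + 1424) - 20163 = 1443 - 20163 = -18720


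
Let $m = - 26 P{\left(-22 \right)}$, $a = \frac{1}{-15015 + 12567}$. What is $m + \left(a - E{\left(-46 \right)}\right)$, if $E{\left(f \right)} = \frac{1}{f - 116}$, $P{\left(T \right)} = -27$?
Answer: $\frac{15466591}{22032} \approx 702.01$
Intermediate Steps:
$a = - \frac{1}{2448}$ ($a = \frac{1}{-2448} = - \frac{1}{2448} \approx -0.0004085$)
$E{\left(f \right)} = \frac{1}{-116 + f}$
$m = 702$ ($m = \left(-26\right) \left(-27\right) = 702$)
$m + \left(a - E{\left(-46 \right)}\right) = 702 - \left(\frac{1}{2448} + \frac{1}{-116 - 46}\right) = 702 - - \frac{127}{22032} = 702 + \left(- \frac{1}{2448} + \frac{1}{162}\right) = 702 + \frac{127}{22032} = \frac{15466591}{22032}$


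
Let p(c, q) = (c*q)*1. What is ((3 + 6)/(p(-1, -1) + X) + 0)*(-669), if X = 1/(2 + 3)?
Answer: -10035/2 ≈ -5017.5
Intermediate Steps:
p(c, q) = c*q
X = ⅕ (X = 1/5 = ⅕ ≈ 0.20000)
((3 + 6)/(p(-1, -1) + X) + 0)*(-669) = ((3 + 6)/(-1*(-1) + ⅕) + 0)*(-669) = (9/(1 + ⅕) + 0)*(-669) = (9/(6/5) + 0)*(-669) = (9*(⅚) + 0)*(-669) = (15/2 + 0)*(-669) = (15/2)*(-669) = -10035/2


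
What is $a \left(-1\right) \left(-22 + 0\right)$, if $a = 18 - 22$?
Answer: $-88$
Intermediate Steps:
$a = -4$
$a \left(-1\right) \left(-22 + 0\right) = \left(-4\right) \left(-1\right) \left(-22 + 0\right) = 4 \left(-22\right) = -88$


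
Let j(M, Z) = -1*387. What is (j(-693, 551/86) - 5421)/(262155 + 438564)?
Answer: -1936/233573 ≈ -0.0082886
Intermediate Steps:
j(M, Z) = -387
(j(-693, 551/86) - 5421)/(262155 + 438564) = (-387 - 5421)/(262155 + 438564) = -5808/700719 = -5808*1/700719 = -1936/233573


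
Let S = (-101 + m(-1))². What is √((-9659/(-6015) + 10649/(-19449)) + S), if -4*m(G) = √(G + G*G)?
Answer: √1723727448839253085/12998415 ≈ 101.01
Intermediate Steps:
m(G) = -√(G + G²)/4 (m(G) = -√(G + G*G)/4 = -√(G + G²)/4)
S = 10201 (S = (-101 - I*√(1 - 1)/4)² = (-101 - √(-1*0)/4)² = (-101 - √0/4)² = (-101 - ¼*0)² = (-101 + 0)² = (-101)² = 10201)
√((-9659/(-6015) + 10649/(-19449)) + S) = √((-9659/(-6015) + 10649/(-19449)) + 10201) = √((-9659*(-1/6015) + 10649*(-1/19449)) + 10201) = √((9659/6015 - 10649/19449) + 10201) = √(41268052/38995245 + 10201) = √(397831762297/38995245) = √1723727448839253085/12998415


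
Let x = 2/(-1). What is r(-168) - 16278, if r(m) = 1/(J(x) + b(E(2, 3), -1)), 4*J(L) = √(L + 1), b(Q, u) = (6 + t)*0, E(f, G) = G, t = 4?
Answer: -16278 - 4*I ≈ -16278.0 - 4.0*I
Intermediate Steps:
b(Q, u) = 0 (b(Q, u) = (6 + 4)*0 = 10*0 = 0)
x = -2 (x = 2*(-1) = -2)
J(L) = √(1 + L)/4 (J(L) = √(L + 1)/4 = √(1 + L)/4)
r(m) = -4*I (r(m) = 1/(√(1 - 2)/4 + 0) = 1/(√(-1)/4 + 0) = 1/(I/4 + 0) = 1/(I/4) = -4*I)
r(-168) - 16278 = -4*I - 16278 = -16278 - 4*I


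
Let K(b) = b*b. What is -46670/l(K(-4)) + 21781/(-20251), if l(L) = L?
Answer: -472731333/162008 ≈ -2917.9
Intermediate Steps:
K(b) = b²
-46670/l(K(-4)) + 21781/(-20251) = -46670/((-4)²) + 21781/(-20251) = -46670/16 + 21781*(-1/20251) = -46670*1/16 - 21781/20251 = -23335/8 - 21781/20251 = -472731333/162008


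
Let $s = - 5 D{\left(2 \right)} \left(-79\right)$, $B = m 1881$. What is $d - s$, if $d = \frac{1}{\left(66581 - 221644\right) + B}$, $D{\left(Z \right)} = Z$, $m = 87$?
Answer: $- \frac{6781359}{8584} \approx -790.0$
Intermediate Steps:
$B = 163647$ ($B = 87 \cdot 1881 = 163647$)
$d = \frac{1}{8584}$ ($d = \frac{1}{\left(66581 - 221644\right) + 163647} = \frac{1}{-155063 + 163647} = \frac{1}{8584} \approx 0.0001165$)
$s = 790$ ($s = \left(-5\right) 2 \left(-79\right) = \left(-10\right) \left(-79\right) = 790$)
$d - s = \frac{1}{8584} - 790 = - \frac{6781359}{8584}$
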